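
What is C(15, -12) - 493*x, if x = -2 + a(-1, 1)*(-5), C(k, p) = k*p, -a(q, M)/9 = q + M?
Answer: 806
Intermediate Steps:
a(q, M) = -9*M - 9*q (a(q, M) = -9*(q + M) = -9*(M + q) = -9*M - 9*q)
x = -2 (x = -2 + (-9*1 - 9*(-1))*(-5) = -2 + (-9 + 9)*(-5) = -2 + 0*(-5) = -2 + 0 = -2)
C(15, -12) - 493*x = 15*(-12) - 493*(-2) = -180 + 986 = 806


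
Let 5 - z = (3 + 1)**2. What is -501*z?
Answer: 5511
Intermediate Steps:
z = -11 (z = 5 - (3 + 1)**2 = 5 - 1*4**2 = 5 - 1*16 = 5 - 16 = -11)
-501*z = -501*(-11) = 5511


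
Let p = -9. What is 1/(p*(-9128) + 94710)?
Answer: 1/176862 ≈ 5.6541e-6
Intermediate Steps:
1/(p*(-9128) + 94710) = 1/(-9*(-9128) + 94710) = 1/(82152 + 94710) = 1/176862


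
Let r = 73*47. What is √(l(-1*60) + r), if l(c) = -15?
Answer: 2*√854 ≈ 58.447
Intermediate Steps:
r = 3431
√(l(-1*60) + r) = √(-15 + 3431) = √3416 = 2*√854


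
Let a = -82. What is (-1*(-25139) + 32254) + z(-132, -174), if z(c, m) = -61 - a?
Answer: 57414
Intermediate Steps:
z(c, m) = 21 (z(c, m) = -61 - 1*(-82) = -61 + 82 = 21)
(-1*(-25139) + 32254) + z(-132, -174) = (-1*(-25139) + 32254) + 21 = (25139 + 32254) + 21 = 57393 + 21 = 57414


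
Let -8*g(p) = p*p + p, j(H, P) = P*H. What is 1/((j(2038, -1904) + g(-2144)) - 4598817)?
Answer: -1/9053493 ≈ -1.1045e-7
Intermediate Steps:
j(H, P) = H*P
g(p) = -p/8 - p**2/8 (g(p) = -(p*p + p)/8 = -(p**2 + p)/8 = -(p + p**2)/8 = -p/8 - p**2/8)
1/((j(2038, -1904) + g(-2144)) - 4598817) = 1/((2038*(-1904) - 1/8*(-2144)*(1 - 2144)) - 4598817) = 1/((-3880352 - 1/8*(-2144)*(-2143)) - 4598817) = 1/((-3880352 - 574324) - 4598817) = 1/(-4454676 - 4598817) = 1/(-9053493) = -1/9053493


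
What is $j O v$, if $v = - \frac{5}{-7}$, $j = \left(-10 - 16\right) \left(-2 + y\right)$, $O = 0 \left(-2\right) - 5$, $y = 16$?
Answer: $1300$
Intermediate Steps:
$O = -5$ ($O = 0 - 5 = -5$)
$j = -364$ ($j = \left(-10 - 16\right) \left(-2 + 16\right) = \left(-26\right) 14 = -364$)
$v = \frac{5}{7}$ ($v = \left(-5\right) \left(- \frac{1}{7}\right) = \frac{5}{7} \approx 0.71429$)
$j O v = \left(-364\right) \left(-5\right) \frac{5}{7} = 1820 \cdot \frac{5}{7} = 1300$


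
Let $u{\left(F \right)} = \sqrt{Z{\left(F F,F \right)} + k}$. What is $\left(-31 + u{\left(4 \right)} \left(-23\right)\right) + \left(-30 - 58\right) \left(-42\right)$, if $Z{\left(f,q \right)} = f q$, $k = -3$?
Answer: $3665 - 23 \sqrt{61} \approx 3485.4$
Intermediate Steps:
$u{\left(F \right)} = \sqrt{-3 + F^{3}}$ ($u{\left(F \right)} = \sqrt{F F F - 3} = \sqrt{F^{2} F - 3} = \sqrt{F^{3} - 3} = \sqrt{-3 + F^{3}}$)
$\left(-31 + u{\left(4 \right)} \left(-23\right)\right) + \left(-30 - 58\right) \left(-42\right) = \left(-31 + \sqrt{-3 + 4^{3}} \left(-23\right)\right) + \left(-30 - 58\right) \left(-42\right) = \left(-31 + \sqrt{-3 + 64} \left(-23\right)\right) - -3696 = \left(-31 + \sqrt{61} \left(-23\right)\right) + 3696 = \left(-31 - 23 \sqrt{61}\right) + 3696 = 3665 - 23 \sqrt{61}$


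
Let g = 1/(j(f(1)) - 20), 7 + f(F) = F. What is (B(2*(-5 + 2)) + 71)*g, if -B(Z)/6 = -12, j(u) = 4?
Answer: -143/16 ≈ -8.9375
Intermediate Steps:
f(F) = -7 + F
B(Z) = 72 (B(Z) = -6*(-12) = 72)
g = -1/16 (g = 1/(4 - 20) = 1/(-16) = -1/16 ≈ -0.062500)
(B(2*(-5 + 2)) + 71)*g = (72 + 71)*(-1/16) = 143*(-1/16) = -143/16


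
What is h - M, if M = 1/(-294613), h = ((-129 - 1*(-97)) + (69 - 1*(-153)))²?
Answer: 10635529301/294613 ≈ 36100.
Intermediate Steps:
h = 36100 (h = ((-129 + 97) + (69 + 153))² = (-32 + 222)² = 190² = 36100)
M = -1/294613 ≈ -3.3943e-6
h - M = 36100 - 1*(-1/294613) = 36100 + 1/294613 = 10635529301/294613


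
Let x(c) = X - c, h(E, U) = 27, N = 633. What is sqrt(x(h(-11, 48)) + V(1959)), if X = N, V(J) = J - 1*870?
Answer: sqrt(1695) ≈ 41.170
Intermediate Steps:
V(J) = -870 + J (V(J) = J - 870 = -870 + J)
X = 633
x(c) = 633 - c
sqrt(x(h(-11, 48)) + V(1959)) = sqrt((633 - 1*27) + (-870 + 1959)) = sqrt((633 - 27) + 1089) = sqrt(606 + 1089) = sqrt(1695)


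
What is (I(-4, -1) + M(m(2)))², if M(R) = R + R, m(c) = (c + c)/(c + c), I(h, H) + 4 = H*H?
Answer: 1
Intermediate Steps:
I(h, H) = -4 + H² (I(h, H) = -4 + H*H = -4 + H²)
m(c) = 1 (m(c) = (2*c)/((2*c)) = (2*c)*(1/(2*c)) = 1)
M(R) = 2*R
(I(-4, -1) + M(m(2)))² = ((-4 + (-1)²) + 2*1)² = ((-4 + 1) + 2)² = (-3 + 2)² = (-1)² = 1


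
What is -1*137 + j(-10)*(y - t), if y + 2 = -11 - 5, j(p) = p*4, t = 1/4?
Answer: 593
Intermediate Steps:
t = ¼ ≈ 0.25000
j(p) = 4*p
y = -18 (y = -2 + (-11 - 5) = -2 - 16 = -18)
-1*137 + j(-10)*(y - t) = -1*137 + (4*(-10))*(-18 - 1*¼) = -137 - 40*(-18 - ¼) = -137 - 40*(-73/4) = -137 + 730 = 593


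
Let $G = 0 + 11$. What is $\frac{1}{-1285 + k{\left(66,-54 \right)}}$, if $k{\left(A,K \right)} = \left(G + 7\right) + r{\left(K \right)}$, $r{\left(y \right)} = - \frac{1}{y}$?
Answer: $- \frac{54}{68417} \approx -0.00078928$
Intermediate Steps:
$G = 11$
$k{\left(A,K \right)} = 18 - \frac{1}{K}$ ($k{\left(A,K \right)} = \left(11 + 7\right) - \frac{1}{K} = 18 - \frac{1}{K}$)
$\frac{1}{-1285 + k{\left(66,-54 \right)}} = \frac{1}{-1285 + \left(18 - \frac{1}{-54}\right)} = \frac{1}{-1285 + \left(18 - - \frac{1}{54}\right)} = \frac{1}{-1285 + \left(18 + \frac{1}{54}\right)} = \frac{1}{-1285 + \frac{973}{54}} = \frac{1}{- \frac{68417}{54}} = - \frac{54}{68417}$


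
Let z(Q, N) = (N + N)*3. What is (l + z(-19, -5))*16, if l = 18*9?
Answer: 2112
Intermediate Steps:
l = 162
z(Q, N) = 6*N (z(Q, N) = (2*N)*3 = 6*N)
(l + z(-19, -5))*16 = (162 + 6*(-5))*16 = (162 - 30)*16 = 132*16 = 2112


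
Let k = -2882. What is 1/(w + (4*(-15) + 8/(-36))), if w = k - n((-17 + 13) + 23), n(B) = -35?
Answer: -9/26165 ≈ -0.00034397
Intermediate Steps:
w = -2847 (w = -2882 - 1*(-35) = -2882 + 35 = -2847)
1/(w + (4*(-15) + 8/(-36))) = 1/(-2847 + (4*(-15) + 8/(-36))) = 1/(-2847 + (-60 + 8*(-1/36))) = 1/(-2847 + (-60 - 2/9)) = 1/(-2847 - 542/9) = 1/(-26165/9) = -9/26165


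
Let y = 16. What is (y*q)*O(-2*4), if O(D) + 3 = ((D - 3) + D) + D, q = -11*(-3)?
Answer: -15840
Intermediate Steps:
q = 33
O(D) = -6 + 3*D (O(D) = -3 + (((D - 3) + D) + D) = -3 + (((-3 + D) + D) + D) = -3 + ((-3 + 2*D) + D) = -3 + (-3 + 3*D) = -6 + 3*D)
(y*q)*O(-2*4) = (16*33)*(-6 + 3*(-2*4)) = 528*(-6 + 3*(-8)) = 528*(-6 - 24) = 528*(-30) = -15840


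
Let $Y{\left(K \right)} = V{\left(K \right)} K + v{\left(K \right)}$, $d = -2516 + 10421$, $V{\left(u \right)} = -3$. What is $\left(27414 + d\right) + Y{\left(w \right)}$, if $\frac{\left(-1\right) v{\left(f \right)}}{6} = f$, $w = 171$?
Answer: $33780$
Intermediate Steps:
$v{\left(f \right)} = - 6 f$
$d = 7905$
$Y{\left(K \right)} = - 9 K$ ($Y{\left(K \right)} = - 3 K - 6 K = - 9 K$)
$\left(27414 + d\right) + Y{\left(w \right)} = \left(27414 + 7905\right) - 1539 = 35319 - 1539 = 33780$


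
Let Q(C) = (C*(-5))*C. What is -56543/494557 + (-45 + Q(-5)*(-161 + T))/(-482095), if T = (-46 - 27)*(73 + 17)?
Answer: -88668947679/47684691383 ≈ -1.8595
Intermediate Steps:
T = -6570 (T = -73*90 = -6570)
Q(C) = -5*C² (Q(C) = (-5*C)*C = -5*C²)
-56543/494557 + (-45 + Q(-5)*(-161 + T))/(-482095) = -56543/494557 + (-45 + (-5*(-5)²)*(-161 - 6570))/(-482095) = -56543*1/494557 + (-45 - 5*25*(-6731))*(-1/482095) = -56543/494557 + (-45 - 125*(-6731))*(-1/482095) = -56543/494557 + (-45 + 841375)*(-1/482095) = -56543/494557 + 841330*(-1/482095) = -56543/494557 - 168266/96419 = -88668947679/47684691383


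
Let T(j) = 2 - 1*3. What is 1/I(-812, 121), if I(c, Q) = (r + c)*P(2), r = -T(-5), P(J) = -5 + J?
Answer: 1/2433 ≈ 0.00041102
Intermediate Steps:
T(j) = -1 (T(j) = 2 - 3 = -1)
r = 1 (r = -1*(-1) = 1)
I(c, Q) = -3 - 3*c (I(c, Q) = (1 + c)*(-5 + 2) = (1 + c)*(-3) = -3 - 3*c)
1/I(-812, 121) = 1/(-3 - 3*(-812)) = 1/(-3 + 2436) = 1/2433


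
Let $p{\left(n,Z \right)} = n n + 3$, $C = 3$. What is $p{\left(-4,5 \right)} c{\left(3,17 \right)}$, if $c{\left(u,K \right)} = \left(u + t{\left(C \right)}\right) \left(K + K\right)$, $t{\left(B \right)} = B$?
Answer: $3876$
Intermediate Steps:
$p{\left(n,Z \right)} = 3 + n^{2}$ ($p{\left(n,Z \right)} = n^{2} + 3 = 3 + n^{2}$)
$c{\left(u,K \right)} = 2 K \left(3 + u\right)$ ($c{\left(u,K \right)} = \left(u + 3\right) \left(K + K\right) = \left(3 + u\right) 2 K = 2 K \left(3 + u\right)$)
$p{\left(-4,5 \right)} c{\left(3,17 \right)} = \left(3 + \left(-4\right)^{2}\right) 2 \cdot 17 \left(3 + 3\right) = \left(3 + 16\right) 2 \cdot 17 \cdot 6 = 19 \cdot 204 = 3876$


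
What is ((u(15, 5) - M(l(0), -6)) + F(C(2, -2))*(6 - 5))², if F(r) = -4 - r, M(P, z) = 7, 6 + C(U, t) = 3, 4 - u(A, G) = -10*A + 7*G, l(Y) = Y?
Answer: 12321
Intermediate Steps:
u(A, G) = 4 - 7*G + 10*A (u(A, G) = 4 - (-10*A + 7*G) = 4 + (-7*G + 10*A) = 4 - 7*G + 10*A)
C(U, t) = -3 (C(U, t) = -6 + 3 = -3)
((u(15, 5) - M(l(0), -6)) + F(C(2, -2))*(6 - 5))² = (((4 - 7*5 + 10*15) - 1*7) + (-4 - 1*(-3))*(6 - 5))² = (((4 - 35 + 150) - 7) + (-4 + 3)*1)² = ((119 - 7) - 1*1)² = (112 - 1)² = 111² = 12321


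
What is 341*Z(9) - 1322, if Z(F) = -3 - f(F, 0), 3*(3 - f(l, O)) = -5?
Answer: -11809/3 ≈ -3936.3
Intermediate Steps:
f(l, O) = 14/3 (f(l, O) = 3 - ⅓*(-5) = 3 + 5/3 = 14/3)
Z(F) = -23/3 (Z(F) = -3 - 1*14/3 = -3 - 14/3 = -23/3)
341*Z(9) - 1322 = 341*(-23/3) - 1322 = -7843/3 - 1322 = -11809/3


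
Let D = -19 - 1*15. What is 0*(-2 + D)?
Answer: 0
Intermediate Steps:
D = -34 (D = -19 - 15 = -34)
0*(-2 + D) = 0*(-2 - 34) = 0*(-36) = 0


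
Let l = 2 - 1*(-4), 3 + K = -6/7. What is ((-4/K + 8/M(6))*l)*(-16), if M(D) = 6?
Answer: -2048/9 ≈ -227.56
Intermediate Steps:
K = -27/7 (K = -3 - 6/7 = -27/7 ≈ -3.8571)
l = 6 (l = 2 + 4 = 6)
((-4/K + 8/M(6))*l)*(-16) = ((-4/(-27/7) + 8/6)*6)*(-16) = ((-4*(-7/27) + 8*(⅙))*6)*(-16) = ((28/27 + 4/3)*6)*(-16) = ((64/27)*6)*(-16) = (128/9)*(-16) = -2048/9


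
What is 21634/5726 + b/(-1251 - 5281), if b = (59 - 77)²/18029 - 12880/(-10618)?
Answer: 1690657810787224/447498822428119 ≈ 3.7780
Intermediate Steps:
b = 117826876/95715961 (b = (-18)²*(1/18029) - 12880*(-1/10618) = 324*(1/18029) + 6440/5309 = 324/18029 + 6440/5309 = 117826876/95715961 ≈ 1.2310)
21634/5726 + b/(-1251 - 5281) = 21634/5726 + 117826876/(95715961*(-1251 - 5281)) = 21634*(1/5726) + (117826876/95715961)/(-6532) = 10817/2863 + (117826876/95715961)*(-1/6532) = 10817/2863 - 29456719/156304164313 = 1690657810787224/447498822428119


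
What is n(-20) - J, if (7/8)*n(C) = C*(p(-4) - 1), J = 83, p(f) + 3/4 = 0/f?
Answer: -43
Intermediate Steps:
p(f) = -¾ (p(f) = -¾ + 0/f = -¾ + 0 = -¾)
n(C) = -2*C (n(C) = 8*(C*(-¾ - 1))/7 = 8*(C*(-7/4))/7 = 8*(-7*C/4)/7 = -2*C)
n(-20) - J = -2*(-20) - 1*83 = 40 - 83 = -43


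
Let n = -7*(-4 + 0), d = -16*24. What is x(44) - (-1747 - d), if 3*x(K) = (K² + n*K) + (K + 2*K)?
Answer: 2463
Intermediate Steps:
d = -384
n = 28 (n = -7*(-4) = 28)
x(K) = K²/3 + 31*K/3 (x(K) = ((K² + 28*K) + (K + 2*K))/3 = ((K² + 28*K) + 3*K)/3 = (K² + 31*K)/3 = K²/3 + 31*K/3)
x(44) - (-1747 - d) = (⅓)*44*(31 + 44) - (-1747 - 1*(-384)) = (⅓)*44*75 - (-1747 + 384) = 1100 - 1*(-1363) = 1100 + 1363 = 2463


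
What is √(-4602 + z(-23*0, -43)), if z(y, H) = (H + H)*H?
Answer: 2*I*√226 ≈ 30.067*I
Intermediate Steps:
z(y, H) = 2*H² (z(y, H) = (2*H)*H = 2*H²)
√(-4602 + z(-23*0, -43)) = √(-4602 + 2*(-43)²) = √(-4602 + 2*1849) = √(-4602 + 3698) = √(-904) = 2*I*√226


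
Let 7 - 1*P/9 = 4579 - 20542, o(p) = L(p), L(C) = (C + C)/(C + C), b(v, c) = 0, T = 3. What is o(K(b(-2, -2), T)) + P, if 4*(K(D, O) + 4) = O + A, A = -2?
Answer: 143731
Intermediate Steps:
K(D, O) = -9/2 + O/4 (K(D, O) = -4 + (O - 2)/4 = -4 + (-2 + O)/4 = -4 + (-1/2 + O/4) = -9/2 + O/4)
L(C) = 1 (L(C) = (2*C)/((2*C)) = (2*C)*(1/(2*C)) = 1)
o(p) = 1
P = 143730 (P = 63 - 9*(4579 - 20542) = 63 - 9*(-15963) = 63 + 143667 = 143730)
o(K(b(-2, -2), T)) + P = 1 + 143730 = 143731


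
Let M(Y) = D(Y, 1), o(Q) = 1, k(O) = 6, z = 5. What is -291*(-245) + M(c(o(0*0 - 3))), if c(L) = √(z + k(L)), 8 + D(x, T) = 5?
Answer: 71292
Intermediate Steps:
D(x, T) = -3 (D(x, T) = -8 + 5 = -3)
c(L) = √11 (c(L) = √(5 + 6) = √11)
M(Y) = -3
-291*(-245) + M(c(o(0*0 - 3))) = -291*(-245) - 3 = 71295 - 3 = 71292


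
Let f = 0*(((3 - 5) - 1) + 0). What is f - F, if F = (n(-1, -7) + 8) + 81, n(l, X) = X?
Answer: -82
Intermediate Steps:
f = 0 (f = 0*((-2 - 1) + 0) = 0*(-3 + 0) = 0*(-3) = 0)
F = 82 (F = (-7 + 8) + 81 = 1 + 81 = 82)
f - F = 0 - 1*82 = 0 - 82 = -82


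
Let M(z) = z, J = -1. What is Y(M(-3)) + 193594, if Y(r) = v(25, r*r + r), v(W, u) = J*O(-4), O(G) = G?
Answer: 193598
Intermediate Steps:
v(W, u) = 4 (v(W, u) = -1*(-4) = 4)
Y(r) = 4
Y(M(-3)) + 193594 = 4 + 193594 = 193598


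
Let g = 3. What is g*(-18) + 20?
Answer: -34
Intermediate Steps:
g*(-18) + 20 = 3*(-18) + 20 = -54 + 20 = -34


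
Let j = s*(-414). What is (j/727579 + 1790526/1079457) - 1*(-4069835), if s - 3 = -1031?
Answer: 1065470156100410201/261796748201 ≈ 4.0698e+6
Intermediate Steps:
s = -1028 (s = 3 - 1031 = -1028)
j = 425592 (j = -1028*(-414) = 425592)
(j/727579 + 1790526/1079457) - 1*(-4069835) = (425592/727579 + 1790526/1079457) - 1*(-4069835) = (425592*(1/727579) + 1790526*(1/1079457)) + 4069835 = (425592/727579 + 596842/359819) + 4069835 = 587385793366/261796748201 + 4069835 = 1065470156100410201/261796748201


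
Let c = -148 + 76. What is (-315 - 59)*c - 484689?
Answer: -457761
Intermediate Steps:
c = -72
(-315 - 59)*c - 484689 = (-315 - 59)*(-72) - 484689 = -374*(-72) - 484689 = 26928 - 484689 = -457761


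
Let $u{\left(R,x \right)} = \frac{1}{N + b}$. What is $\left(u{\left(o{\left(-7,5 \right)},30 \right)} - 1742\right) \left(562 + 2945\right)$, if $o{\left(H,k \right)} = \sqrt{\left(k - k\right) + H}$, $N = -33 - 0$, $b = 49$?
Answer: $- \frac{97743597}{16} \approx -6.109 \cdot 10^{6}$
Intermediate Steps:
$N = -33$ ($N = -33 + 0 = -33$)
$o{\left(H,k \right)} = \sqrt{H}$ ($o{\left(H,k \right)} = \sqrt{0 + H} = \sqrt{H}$)
$u{\left(R,x \right)} = \frac{1}{16}$ ($u{\left(R,x \right)} = \frac{1}{-33 + 49} = \frac{1}{16}$)
$\left(u{\left(o{\left(-7,5 \right)},30 \right)} - 1742\right) \left(562 + 2945\right) = \left(\frac{1}{16} - 1742\right) \left(562 + 2945\right) = \left(- \frac{27871}{16}\right) 3507 = - \frac{97743597}{16}$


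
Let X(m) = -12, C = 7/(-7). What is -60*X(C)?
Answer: 720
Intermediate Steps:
C = -1 (C = 7*(-⅐) = -1)
-60*X(C) = -60*(-12) = 720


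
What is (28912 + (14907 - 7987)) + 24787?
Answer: 60619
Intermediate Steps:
(28912 + (14907 - 7987)) + 24787 = (28912 + 6920) + 24787 = 35832 + 24787 = 60619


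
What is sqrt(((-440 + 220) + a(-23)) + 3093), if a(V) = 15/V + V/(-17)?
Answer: sqrt(439334247)/391 ≈ 53.607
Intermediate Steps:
a(V) = 15/V - V/17 (a(V) = 15/V + V*(-1/17) = 15/V - V/17)
sqrt(((-440 + 220) + a(-23)) + 3093) = sqrt(((-440 + 220) + (15/(-23) - 1/17*(-23))) + 3093) = sqrt((-220 + (15*(-1/23) + 23/17)) + 3093) = sqrt((-220 + (-15/23 + 23/17)) + 3093) = sqrt((-220 + 274/391) + 3093) = sqrt(-85746/391 + 3093) = sqrt(1123617/391) = sqrt(439334247)/391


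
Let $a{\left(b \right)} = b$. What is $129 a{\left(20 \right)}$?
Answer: $2580$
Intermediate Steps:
$129 a{\left(20 \right)} = 129 \cdot 20 = 2580$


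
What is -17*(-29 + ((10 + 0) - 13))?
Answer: 544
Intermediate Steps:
-17*(-29 + ((10 + 0) - 13)) = -17*(-29 + (10 - 13)) = -17*(-29 - 3) = -17*(-32) = 544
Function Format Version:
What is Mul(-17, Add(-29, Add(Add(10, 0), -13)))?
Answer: 544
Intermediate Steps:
Mul(-17, Add(-29, Add(Add(10, 0), -13))) = Mul(-17, Add(-29, Add(10, -13))) = Mul(-17, Add(-29, -3)) = Mul(-17, -32) = 544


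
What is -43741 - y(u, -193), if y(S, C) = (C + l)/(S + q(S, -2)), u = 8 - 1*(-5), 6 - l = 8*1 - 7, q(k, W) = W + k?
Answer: -262399/6 ≈ -43733.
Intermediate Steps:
l = 5 (l = 6 - (8*1 - 7) = 6 - (8 - 7) = 6 - 1*1 = 6 - 1 = 5)
u = 13 (u = 8 + 5 = 13)
y(S, C) = (5 + C)/(-2 + 2*S) (y(S, C) = (C + 5)/(S + (-2 + S)) = (5 + C)/(-2 + 2*S))
-43741 - y(u, -193) = -43741 - (5 - 193)/(2*(-1 + 13)) = -43741 - (-188)/(2*12) = -43741 - 1*(-47/6) = -43741 + 47/6 = -262399/6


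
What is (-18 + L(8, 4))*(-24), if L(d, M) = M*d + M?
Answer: -432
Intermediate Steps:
L(d, M) = M + M*d
(-18 + L(8, 4))*(-24) = (-18 + 4*(1 + 8))*(-24) = (-18 + 4*9)*(-24) = (-18 + 36)*(-24) = 18*(-24) = -432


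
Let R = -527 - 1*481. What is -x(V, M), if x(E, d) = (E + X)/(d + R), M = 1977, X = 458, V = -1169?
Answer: 237/323 ≈ 0.73375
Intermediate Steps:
R = -1008 (R = -527 - 481 = -1008)
x(E, d) = (458 + E)/(-1008 + d) (x(E, d) = (E + 458)/(d - 1008) = (458 + E)/(-1008 + d))
-x(V, M) = -(458 - 1169)/(-1008 + 1977) = -(-711)/969 = -1*(-237/323) = 237/323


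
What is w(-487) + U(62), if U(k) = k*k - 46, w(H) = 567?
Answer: 4365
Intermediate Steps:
U(k) = -46 + k² (U(k) = k² - 46 = -46 + k²)
w(-487) + U(62) = 567 + (-46 + 62²) = 567 + (-46 + 3844) = 567 + 3798 = 4365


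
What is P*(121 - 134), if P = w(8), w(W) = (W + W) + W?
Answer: -312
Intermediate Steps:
w(W) = 3*W (w(W) = 2*W + W = 3*W)
P = 24 (P = 3*8 = 24)
P*(121 - 134) = 24*(121 - 134) = 24*(-13) = -312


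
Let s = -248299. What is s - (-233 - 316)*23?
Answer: -235672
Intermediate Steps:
s - (-233 - 316)*23 = -248299 - (-233 - 316)*23 = -248299 - (-549)*23 = -248299 - 1*(-12627) = -248299 + 12627 = -235672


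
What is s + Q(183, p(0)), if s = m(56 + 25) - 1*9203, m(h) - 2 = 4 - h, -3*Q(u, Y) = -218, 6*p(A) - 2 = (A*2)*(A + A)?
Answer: -27616/3 ≈ -9205.3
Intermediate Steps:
p(A) = ⅓ + 2*A²/3 (p(A) = ⅓ + ((A*2)*(A + A))/6 = ⅓ + ((2*A)*(2*A))/6 = ⅓ + (4*A²)/6 = ⅓ + 2*A²/3)
Q(u, Y) = 218/3 (Q(u, Y) = -⅓*(-218) = 218/3)
m(h) = 6 - h (m(h) = 2 + (4 - h) = 6 - h)
s = -9278 (s = (6 - (56 + 25)) - 1*9203 = (6 - 1*81) - 9203 = (6 - 81) - 9203 = -75 - 9203 = -9278)
s + Q(183, p(0)) = -9278 + 218/3 = -27616/3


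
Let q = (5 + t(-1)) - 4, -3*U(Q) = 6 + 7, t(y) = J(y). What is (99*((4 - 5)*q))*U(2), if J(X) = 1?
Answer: 858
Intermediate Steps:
t(y) = 1
U(Q) = -13/3 (U(Q) = -(6 + 7)/3 = -1/3*13 = -13/3)
q = 2 (q = (5 + 1) - 4 = 6 - 4 = 2)
(99*((4 - 5)*q))*U(2) = (99*((4 - 5)*2))*(-13/3) = (99*(-1*2))*(-13/3) = (99*(-2))*(-13/3) = -198*(-13/3) = 858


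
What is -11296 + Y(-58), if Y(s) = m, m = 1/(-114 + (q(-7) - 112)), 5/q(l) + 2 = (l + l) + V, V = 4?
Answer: -30691244/2717 ≈ -11296.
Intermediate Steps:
q(l) = 5/(2 + 2*l) (q(l) = 5/(-2 + ((l + l) + 4)) = 5/(-2 + (2*l + 4)) = 5/(-2 + (4 + 2*l)) = 5/(2 + 2*l))
m = -12/2717 (m = 1/(-114 + (5/(2*(1 - 7)) - 112)) = 1/(-114 + ((5/2)/(-6) - 112)) = 1/(-114 + ((5/2)*(-⅙) - 112)) = 1/(-114 + (-5/12 - 112)) = 1/(-114 - 1349/12) = 1/(-2717/12) = -12/2717 ≈ -0.0044166)
Y(s) = -12/2717
-11296 + Y(-58) = -11296 - 12/2717 = -30691244/2717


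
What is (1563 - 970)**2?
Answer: 351649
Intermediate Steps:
(1563 - 970)**2 = 593**2 = 351649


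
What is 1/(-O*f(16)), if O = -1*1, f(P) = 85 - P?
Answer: 1/69 ≈ 0.014493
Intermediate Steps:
O = -1
1/(-O*f(16)) = 1/(-(-1)*(85 - 1*16)) = 1/(-(-1)*(85 - 16)) = 1/(-(-1)*69) = 1/(-1*(-69)) = 1/69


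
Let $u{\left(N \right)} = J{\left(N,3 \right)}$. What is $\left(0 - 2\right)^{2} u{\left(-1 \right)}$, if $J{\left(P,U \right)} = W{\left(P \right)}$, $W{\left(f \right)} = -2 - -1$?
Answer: $-4$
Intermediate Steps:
$W{\left(f \right)} = -1$ ($W{\left(f \right)} = -2 + 1 = -1$)
$J{\left(P,U \right)} = -1$
$u{\left(N \right)} = -1$
$\left(0 - 2\right)^{2} u{\left(-1 \right)} = \left(0 - 2\right)^{2} \left(-1\right) = \left(-2\right)^{2} \left(-1\right) = 4 \left(-1\right) = -4$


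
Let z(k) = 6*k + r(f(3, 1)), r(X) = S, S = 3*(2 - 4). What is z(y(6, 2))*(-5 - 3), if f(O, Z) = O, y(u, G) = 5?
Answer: -192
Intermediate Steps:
S = -6 (S = 3*(-2) = -6)
r(X) = -6
z(k) = -6 + 6*k (z(k) = 6*k - 6 = -6 + 6*k)
z(y(6, 2))*(-5 - 3) = (-6 + 6*5)*(-5 - 3) = (-6 + 30)*(-8) = 24*(-8) = -192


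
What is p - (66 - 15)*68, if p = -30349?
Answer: -33817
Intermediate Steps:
p - (66 - 15)*68 = -30349 - (66 - 15)*68 = -30349 - 51*68 = -30349 - 1*3468 = -30349 - 3468 = -33817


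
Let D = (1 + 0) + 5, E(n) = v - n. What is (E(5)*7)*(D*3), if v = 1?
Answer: -504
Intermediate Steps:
E(n) = 1 - n
D = 6 (D = 1 + 5 = 6)
(E(5)*7)*(D*3) = ((1 - 1*5)*7)*(6*3) = ((1 - 5)*7)*18 = -4*7*18 = -28*18 = -504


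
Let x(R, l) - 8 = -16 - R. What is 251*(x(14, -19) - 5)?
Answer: -6777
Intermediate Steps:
x(R, l) = -8 - R (x(R, l) = 8 + (-16 - R) = -8 - R)
251*(x(14, -19) - 5) = 251*((-8 - 1*14) - 5) = 251*((-8 - 14) - 5) = 251*(-22 - 5) = 251*(-27) = -6777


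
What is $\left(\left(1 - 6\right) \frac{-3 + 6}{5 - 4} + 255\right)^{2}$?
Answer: $57600$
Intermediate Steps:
$\left(\left(1 - 6\right) \frac{-3 + 6}{5 - 4} + 255\right)^{2} = \left(- 5 \cdot \frac{3}{1} + 255\right)^{2} = \left(- 5 \cdot 3 \cdot 1 + 255\right)^{2} = \left(\left(-5\right) 3 + 255\right)^{2} = \left(-15 + 255\right)^{2} = 240^{2} = 57600$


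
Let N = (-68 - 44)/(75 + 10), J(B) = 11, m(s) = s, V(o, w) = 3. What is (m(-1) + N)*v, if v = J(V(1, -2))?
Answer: -2167/85 ≈ -25.494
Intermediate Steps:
N = -112/85 ≈ -1.3176
v = 11
(m(-1) + N)*v = (-1 - 112/85)*11 = -197/85*11 = -2167/85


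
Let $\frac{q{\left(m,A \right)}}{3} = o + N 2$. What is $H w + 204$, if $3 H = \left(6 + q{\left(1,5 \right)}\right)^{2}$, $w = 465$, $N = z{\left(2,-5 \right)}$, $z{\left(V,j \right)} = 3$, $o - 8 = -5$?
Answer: $168999$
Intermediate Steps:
$o = 3$ ($o = 8 - 5 = 3$)
$N = 3$
$q{\left(m,A \right)} = 27$ ($q{\left(m,A \right)} = 3 \left(3 + 3 \cdot 2\right) = 3 \left(3 + 6\right) = 3 \cdot 9 = 27$)
$H = 363$ ($H = \frac{\left(6 + 27\right)^{2}}{3} = \frac{33^{2}}{3} = \frac{1}{3} \cdot 1089 = 363$)
$H w + 204 = 363 \cdot 465 + 204 = 168795 + 204 = 168999$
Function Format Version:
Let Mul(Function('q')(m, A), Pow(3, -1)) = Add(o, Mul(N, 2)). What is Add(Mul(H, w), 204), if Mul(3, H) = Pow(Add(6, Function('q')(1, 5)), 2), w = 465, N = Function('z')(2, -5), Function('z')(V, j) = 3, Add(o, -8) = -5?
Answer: 168999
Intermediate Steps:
o = 3 (o = Add(8, -5) = 3)
N = 3
Function('q')(m, A) = 27 (Function('q')(m, A) = Mul(3, Add(3, Mul(3, 2))) = Mul(3, Add(3, 6)) = Mul(3, 9) = 27)
H = 363 (H = Mul(Rational(1, 3), Pow(Add(6, 27), 2)) = Mul(Rational(1, 3), Pow(33, 2)) = Mul(Rational(1, 3), 1089) = 363)
Add(Mul(H, w), 204) = Add(Mul(363, 465), 204) = Add(168795, 204) = 168999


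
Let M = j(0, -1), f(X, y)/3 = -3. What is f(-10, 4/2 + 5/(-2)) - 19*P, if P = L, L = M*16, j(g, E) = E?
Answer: 295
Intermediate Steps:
f(X, y) = -9 (f(X, y) = 3*(-3) = -9)
M = -1
L = -16 (L = -1*16 = -16)
P = -16
f(-10, 4/2 + 5/(-2)) - 19*P = -9 - 19*(-16) = -9 + 304 = 295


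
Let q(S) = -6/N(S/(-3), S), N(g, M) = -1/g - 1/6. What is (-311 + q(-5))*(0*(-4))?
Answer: 0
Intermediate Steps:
N(g, M) = -⅙ - 1/g (N(g, M) = -1/g - 1*⅙ = -1/g - ⅙ = -⅙ - 1/g)
q(S) = 12*S/(-6 + S/3) (q(S) = -6*(-2*S/(-6 - S/(-3))) = -6*(-2*S/(-6 - S*(-1)/3)) = -6*(-2*S/(-6 - (-1)*S/3)) = -6*(-2*S/(-6 + S/3)) = -(-12)*S/(-6 + S/3) = 12*S/(-6 + S/3))
(-311 + q(-5))*(0*(-4)) = (-311 + 36*(-5)/(-18 - 5))*(0*(-4)) = (-311 + 36*(-5)/(-23))*0 = (-311 + 36*(-5)*(-1/23))*0 = (-311 + 180/23)*0 = -6973/23*0 = 0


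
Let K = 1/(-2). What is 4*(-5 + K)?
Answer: -22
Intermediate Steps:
K = -½ ≈ -0.50000
4*(-5 + K) = 4*(-5 - ½) = 4*(-11/2) = -22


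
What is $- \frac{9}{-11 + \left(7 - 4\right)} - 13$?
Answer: $- \frac{95}{8} \approx -11.875$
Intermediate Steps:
$- \frac{9}{-11 + \left(7 - 4\right)} - 13 = - \frac{9}{-11 + 3} - 13 = - \frac{9}{-8} - 13 = \left(-9\right) \left(- \frac{1}{8}\right) - 13 = \frac{9}{8} - 13 = - \frac{95}{8}$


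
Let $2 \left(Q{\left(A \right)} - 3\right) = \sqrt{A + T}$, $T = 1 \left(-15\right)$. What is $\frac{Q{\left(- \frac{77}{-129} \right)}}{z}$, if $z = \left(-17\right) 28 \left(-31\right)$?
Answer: $\frac{3}{14756} + \frac{i \sqrt{239682}}{3807048} \approx 0.00020331 + 0.0001286 i$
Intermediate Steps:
$z = 14756$ ($z = \left(-476\right) \left(-31\right) = 14756$)
$T = -15$
$Q{\left(A \right)} = 3 + \frac{\sqrt{-15 + A}}{2}$ ($Q{\left(A \right)} = 3 + \frac{\sqrt{A - 15}}{2} = 3 + \frac{\sqrt{-15 + A}}{2}$)
$\frac{Q{\left(- \frac{77}{-129} \right)}}{z} = \frac{3 + \frac{\sqrt{-15 - \frac{77}{-129}}}{2}}{14756} = \left(3 + \frac{\sqrt{-15 - - \frac{77}{129}}}{2}\right) \frac{1}{14756} = \left(3 + \frac{\sqrt{-15 + \frac{77}{129}}}{2}\right) \frac{1}{14756} = \left(3 + \frac{\sqrt{- \frac{1858}{129}}}{2}\right) \frac{1}{14756} = \left(3 + \frac{\frac{1}{129} i \sqrt{239682}}{2}\right) \frac{1}{14756} = \left(3 + \frac{i \sqrt{239682}}{258}\right) \frac{1}{14756} = \frac{3}{14756} + \frac{i \sqrt{239682}}{3807048}$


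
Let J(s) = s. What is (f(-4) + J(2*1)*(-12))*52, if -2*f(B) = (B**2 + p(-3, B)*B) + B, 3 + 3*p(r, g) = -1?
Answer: -5096/3 ≈ -1698.7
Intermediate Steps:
p(r, g) = -4/3 (p(r, g) = -1 + (1/3)*(-1) = -1 - 1/3 = -4/3)
f(B) = -B**2/2 + B/6 (f(B) = -((B**2 - 4*B/3) + B)/2 = -(B**2 - B/3)/2 = -B**2/2 + B/6)
(f(-4) + J(2*1)*(-12))*52 = ((1/6)*(-4)*(1 - 3*(-4)) + (2*1)*(-12))*52 = ((1/6)*(-4)*(1 + 12) + 2*(-12))*52 = ((1/6)*(-4)*13 - 24)*52 = (-26/3 - 24)*52 = -98/3*52 = -5096/3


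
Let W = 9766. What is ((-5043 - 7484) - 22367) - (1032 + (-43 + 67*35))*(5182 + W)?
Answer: -49871526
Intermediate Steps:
((-5043 - 7484) - 22367) - (1032 + (-43 + 67*35))*(5182 + W) = ((-5043 - 7484) - 22367) - (1032 + (-43 + 67*35))*(5182 + 9766) = (-12527 - 22367) - (1032 + (-43 + 2345))*14948 = -34894 - (1032 + 2302)*14948 = -34894 - 3334*14948 = -34894 - 1*49836632 = -34894 - 49836632 = -49871526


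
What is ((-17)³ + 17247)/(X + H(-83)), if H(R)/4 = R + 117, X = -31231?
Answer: -12334/31095 ≈ -0.39666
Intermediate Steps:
H(R) = 468 + 4*R (H(R) = 4*(R + 117) = 4*(117 + R) = 468 + 4*R)
((-17)³ + 17247)/(X + H(-83)) = ((-17)³ + 17247)/(-31231 + (468 + 4*(-83))) = (-4913 + 17247)/(-31231 + (468 - 332)) = 12334/(-31231 + 136) = 12334/(-31095) = 12334*(-1/31095) = -12334/31095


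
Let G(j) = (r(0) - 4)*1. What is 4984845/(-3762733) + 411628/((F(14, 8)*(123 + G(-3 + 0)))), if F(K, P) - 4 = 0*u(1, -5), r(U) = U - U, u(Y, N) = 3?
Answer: 55231195468/63966461 ≈ 863.44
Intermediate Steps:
r(U) = 0
F(K, P) = 4 (F(K, P) = 4 + 0*3 = 4 + 0 = 4)
G(j) = -4 (G(j) = (0 - 4)*1 = -4*1 = -4)
4984845/(-3762733) + 411628/((F(14, 8)*(123 + G(-3 + 0)))) = 4984845/(-3762733) + 411628/((4*(123 - 4))) = 4984845*(-1/3762733) + 411628/((4*119)) = -4984845/3762733 + 411628/476 = -4984845/3762733 + 411628*(1/476) = -4984845/3762733 + 14701/17 = 55231195468/63966461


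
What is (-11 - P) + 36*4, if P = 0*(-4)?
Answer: 133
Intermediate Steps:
P = 0
(-11 - P) + 36*4 = (-11 - 1*0) + 36*4 = (-11 + 0) + 144 = -11 + 144 = 133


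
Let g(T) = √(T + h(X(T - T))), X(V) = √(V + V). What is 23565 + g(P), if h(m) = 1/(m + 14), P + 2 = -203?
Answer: 23565 + I*√40166/14 ≈ 23565.0 + 14.315*I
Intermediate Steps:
P = -205 (P = -2 - 203 = -205)
X(V) = √2*√V (X(V) = √(2*V) = √2*√V)
h(m) = 1/(14 + m)
g(T) = √(1/14 + T) (g(T) = √(T + 1/(14 + √2*√(T - T))) = √(T + 1/(14 + √2*√0)) = √(T + 1/(14 + √2*0)) = √(T + 1/(14 + 0)) = √(T + 1/14) = √(1/14 + T))
23565 + g(P) = 23565 + √(14 + 196*(-205))/14 = 23565 + √(14 - 40180)/14 = 23565 + √(-40166)/14 = 23565 + (I*√40166)/14 = 23565 + I*√40166/14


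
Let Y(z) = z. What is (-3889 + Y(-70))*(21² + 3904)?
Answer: -17201855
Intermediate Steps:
(-3889 + Y(-70))*(21² + 3904) = (-3889 - 70)*(21² + 3904) = -3959*(441 + 3904) = -3959*4345 = -17201855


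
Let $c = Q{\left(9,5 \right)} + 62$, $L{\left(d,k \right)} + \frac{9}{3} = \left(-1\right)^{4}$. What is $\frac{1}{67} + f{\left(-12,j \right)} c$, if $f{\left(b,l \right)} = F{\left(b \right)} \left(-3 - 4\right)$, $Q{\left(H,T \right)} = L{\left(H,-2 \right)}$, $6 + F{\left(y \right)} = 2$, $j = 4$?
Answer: $\frac{112561}{67} \approx 1680.0$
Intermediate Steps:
$F{\left(y \right)} = -4$ ($F{\left(y \right)} = -6 + 2 = -4$)
$L{\left(d,k \right)} = -2$ ($L{\left(d,k \right)} = -3 + \left(-1\right)^{4} = -3 + 1 = -2$)
$Q{\left(H,T \right)} = -2$
$f{\left(b,l \right)} = 28$ ($f{\left(b,l \right)} = - 4 \left(-3 - 4\right) = \left(-4\right) \left(-7\right) = 28$)
$c = 60$ ($c = -2 + 62 = 60$)
$\frac{1}{67} + f{\left(-12,j \right)} c = \frac{1}{67} + 28 \cdot 60 = \frac{1}{67} + 1680 = \frac{112561}{67}$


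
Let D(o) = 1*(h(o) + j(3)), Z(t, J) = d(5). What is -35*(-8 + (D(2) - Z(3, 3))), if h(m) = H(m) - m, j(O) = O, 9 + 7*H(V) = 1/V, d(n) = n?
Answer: 925/2 ≈ 462.50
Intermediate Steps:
H(V) = -9/7 + 1/(7*V)
Z(t, J) = 5
h(m) = -m + (1 - 9*m)/(7*m) (h(m) = (1 - 9*m)/(7*m) - m = -m + (1 - 9*m)/(7*m))
D(o) = 12/7 - o + 1/(7*o) (D(o) = 1*((-9/7 - o + 1/(7*o)) + 3) = 1*(12/7 - o + 1/(7*o)) = 12/7 - o + 1/(7*o))
-35*(-8 + (D(2) - Z(3, 3))) = -35*(-8 + ((12/7 - 1*2 + (1/7)/2) - 1*5)) = -35*(-8 + ((12/7 - 2 + (1/7)*(1/2)) - 5)) = -35*(-8 + ((12/7 - 2 + 1/14) - 5)) = -35*(-8 + (-3/14 - 5)) = -35*(-8 - 73/14) = -35*(-185/14) = 925/2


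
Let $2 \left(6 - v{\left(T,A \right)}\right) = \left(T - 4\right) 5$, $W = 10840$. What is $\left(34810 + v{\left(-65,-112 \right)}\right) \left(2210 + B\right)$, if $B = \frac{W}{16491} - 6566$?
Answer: $- \frac{2513012484506}{16491} \approx -1.5239 \cdot 10^{8}$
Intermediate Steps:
$B = - \frac{108269066}{16491}$ ($B = \frac{10840}{16491} - 6566 = - \frac{108269066}{16491} \approx -6565.3$)
$v{\left(T,A \right)} = 16 - \frac{5 T}{2}$ ($v{\left(T,A \right)} = 6 - \frac{\left(T - 4\right) 5}{2} = 6 - \frac{\left(-4 + T\right) 5}{2} = 6 - \frac{-20 + 5 T}{2} = 6 - \left(-10 + \frac{5 T}{2}\right) = 16 - \frac{5 T}{2}$)
$\left(34810 + v{\left(-65,-112 \right)}\right) \left(2210 + B\right) = \left(34810 + \left(16 - - \frac{325}{2}\right)\right) \left(2210 - \frac{108269066}{16491}\right) = \left(34810 + \left(16 + \frac{325}{2}\right)\right) \left(- \frac{71823956}{16491}\right) = \left(34810 + \frac{357}{2}\right) \left(- \frac{71823956}{16491}\right) = \frac{69977}{2} \left(- \frac{71823956}{16491}\right) = - \frac{2513012484506}{16491}$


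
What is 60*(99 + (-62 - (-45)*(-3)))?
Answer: -5880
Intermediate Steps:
60*(99 + (-62 - (-45)*(-3))) = 60*(99 + (-62 - 1*135)) = 60*(99 + (-62 - 135)) = 60*(99 - 197) = 60*(-98) = -5880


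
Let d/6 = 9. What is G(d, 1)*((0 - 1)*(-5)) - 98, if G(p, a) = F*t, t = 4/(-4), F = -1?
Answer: -93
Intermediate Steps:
d = 54 (d = 6*9 = 54)
t = -1 (t = 4*(-¼) = -1)
G(p, a) = 1 (G(p, a) = -1*(-1) = 1)
G(d, 1)*((0 - 1)*(-5)) - 98 = 1*((0 - 1)*(-5)) - 98 = 1*(-1*(-5)) - 98 = 1*5 - 98 = 5 - 98 = -93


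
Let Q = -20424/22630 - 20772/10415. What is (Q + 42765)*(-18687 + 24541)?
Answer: 5900048777493222/23569145 ≈ 2.5033e+8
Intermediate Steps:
Q = -68278632/23569145 (Q = -20424*1/22630 - 20772*1/10415 = -10212/11315 - 20772/10415 = -68278632/23569145 ≈ -2.8969)
(Q + 42765)*(-18687 + 24541) = (-68278632/23569145 + 42765)*(-18687 + 24541) = (1007866207293/23569145)*5854 = 5900048777493222/23569145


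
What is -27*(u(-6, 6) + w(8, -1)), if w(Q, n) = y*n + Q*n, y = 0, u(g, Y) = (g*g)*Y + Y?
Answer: -5778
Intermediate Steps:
u(g, Y) = Y + Y*g² (u(g, Y) = g²*Y + Y = Y*g² + Y = Y + Y*g²)
w(Q, n) = Q*n (w(Q, n) = 0*n + Q*n = 0 + Q*n = Q*n)
-27*(u(-6, 6) + w(8, -1)) = -27*(6*(1 + (-6)²) + 8*(-1)) = -27*(6*(1 + 36) - 8) = -27*(6*37 - 8) = -27*(222 - 8) = -27*214 = -5778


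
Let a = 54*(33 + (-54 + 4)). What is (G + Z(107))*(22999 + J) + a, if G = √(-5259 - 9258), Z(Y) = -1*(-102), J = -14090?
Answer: 907800 + 26727*I*√1613 ≈ 9.078e+5 + 1.0734e+6*I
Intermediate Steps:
Z(Y) = 102
G = 3*I*√1613 (G = √(-14517) = 3*I*√1613 ≈ 120.49*I)
a = -918 (a = 54*(33 - 50) = 54*(-17) = -918)
(G + Z(107))*(22999 + J) + a = (3*I*√1613 + 102)*(22999 - 14090) - 918 = (102 + 3*I*√1613)*8909 - 918 = (908718 + 26727*I*√1613) - 918 = 907800 + 26727*I*√1613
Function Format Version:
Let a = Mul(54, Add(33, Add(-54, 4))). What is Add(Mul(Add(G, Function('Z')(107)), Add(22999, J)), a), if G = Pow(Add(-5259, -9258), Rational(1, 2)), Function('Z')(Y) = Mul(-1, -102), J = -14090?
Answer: Add(907800, Mul(26727, I, Pow(1613, Rational(1, 2)))) ≈ Add(9.0780e+5, Mul(1.0734e+6, I))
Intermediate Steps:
Function('Z')(Y) = 102
G = Mul(3, I, Pow(1613, Rational(1, 2))) (G = Pow(-14517, Rational(1, 2)) = Mul(3, I, Pow(1613, Rational(1, 2))) ≈ Mul(120.49, I))
a = -918 (a = Mul(54, Add(33, -50)) = Mul(54, -17) = -918)
Add(Mul(Add(G, Function('Z')(107)), Add(22999, J)), a) = Add(Mul(Add(Mul(3, I, Pow(1613, Rational(1, 2))), 102), Add(22999, -14090)), -918) = Add(Mul(Add(102, Mul(3, I, Pow(1613, Rational(1, 2)))), 8909), -918) = Add(Add(908718, Mul(26727, I, Pow(1613, Rational(1, 2)))), -918) = Add(907800, Mul(26727, I, Pow(1613, Rational(1, 2))))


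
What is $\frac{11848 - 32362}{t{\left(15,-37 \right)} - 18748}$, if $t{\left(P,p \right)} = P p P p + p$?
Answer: $- \frac{10257}{144620} \approx -0.070924$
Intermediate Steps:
$t{\left(P,p \right)} = p + P^{2} p^{2}$ ($t{\left(P,p \right)} = p P^{2} p + p = P^{2} p^{2} + p = p + P^{2} p^{2}$)
$\frac{11848 - 32362}{t{\left(15,-37 \right)} - 18748} = \frac{11848 - 32362}{- 37 \left(1 - 37 \cdot 15^{2}\right) - 18748} = - \frac{20514}{- 37 \left(1 - 8325\right) - 18748} = - \frac{20514}{\left(-37\right) \left(-8324\right) - 18748} = - \frac{20514}{307988 - 18748} = - \frac{20514}{289240} = \left(-20514\right) \frac{1}{289240} = - \frac{10257}{144620}$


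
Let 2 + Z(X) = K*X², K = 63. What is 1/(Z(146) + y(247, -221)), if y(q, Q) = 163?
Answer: 1/1343069 ≈ 7.4456e-7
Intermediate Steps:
Z(X) = -2 + 63*X²
1/(Z(146) + y(247, -221)) = 1/((-2 + 63*146²) + 163) = 1/((-2 + 63*21316) + 163) = 1/((-2 + 1342908) + 163) = 1/(1342906 + 163) = 1/1343069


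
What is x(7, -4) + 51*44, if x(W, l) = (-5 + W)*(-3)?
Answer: 2238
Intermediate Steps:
x(W, l) = 15 - 3*W
x(7, -4) + 51*44 = (15 - 3*7) + 51*44 = (15 - 21) + 2244 = -6 + 2244 = 2238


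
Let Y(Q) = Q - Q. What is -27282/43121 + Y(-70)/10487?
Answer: -27282/43121 ≈ -0.63268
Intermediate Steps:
Y(Q) = 0
-27282/43121 + Y(-70)/10487 = -27282/43121 + 0/10487 = -27282*1/43121 + 0*(1/10487) = -27282/43121 + 0 = -27282/43121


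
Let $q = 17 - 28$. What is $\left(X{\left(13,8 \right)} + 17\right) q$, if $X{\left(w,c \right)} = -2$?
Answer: $-165$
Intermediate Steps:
$q = -11$ ($q = 17 - 28 = -11$)
$\left(X{\left(13,8 \right)} + 17\right) q = \left(-2 + 17\right) \left(-11\right) = 15 \left(-11\right) = -165$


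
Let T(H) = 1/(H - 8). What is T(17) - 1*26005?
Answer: -234044/9 ≈ -26005.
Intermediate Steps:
T(H) = 1/(-8 + H)
T(17) - 1*26005 = 1/(-8 + 17) - 1*26005 = 1/9 - 26005 = ⅑ - 26005 = -234044/9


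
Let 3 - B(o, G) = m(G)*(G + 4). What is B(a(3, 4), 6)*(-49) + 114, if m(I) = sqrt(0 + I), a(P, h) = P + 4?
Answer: -33 + 490*sqrt(6) ≈ 1167.3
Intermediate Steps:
a(P, h) = 4 + P
m(I) = sqrt(I)
B(o, G) = 3 - sqrt(G)*(4 + G) (B(o, G) = 3 - sqrt(G)*(G + 4) = 3 - sqrt(G)*(4 + G))
B(a(3, 4), 6)*(-49) + 114 = (3 - 6**(3/2) - 4*sqrt(6))*(-49) + 114 = (3 - 6*sqrt(6) - 4*sqrt(6))*(-49) + 114 = (3 - 10*sqrt(6))*(-49) + 114 = (-147 + 490*sqrt(6)) + 114 = -33 + 490*sqrt(6)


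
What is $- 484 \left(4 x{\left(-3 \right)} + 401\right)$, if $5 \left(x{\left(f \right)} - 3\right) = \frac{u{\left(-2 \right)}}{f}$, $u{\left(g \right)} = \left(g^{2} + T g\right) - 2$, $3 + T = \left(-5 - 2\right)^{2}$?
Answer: $-211508$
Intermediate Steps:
$T = 46$ ($T = -3 + \left(-5 - 2\right)^{2} = -3 + \left(-7\right)^{2} = -3 + 49 = 46$)
$u{\left(g \right)} = -2 + g^{2} + 46 g$ ($u{\left(g \right)} = \left(g^{2} + 46 g\right) - 2 = -2 + g^{2} + 46 g$)
$x{\left(f \right)} = 3 - \frac{18}{f}$ ($x{\left(f \right)} = 3 + \frac{\left(-2 + \left(-2\right)^{2} + 46 \left(-2\right)\right) \frac{1}{f}}{5} = 3 + \frac{\left(-2 + 4 - 92\right) \frac{1}{f}}{5} = 3 + \frac{\left(-90\right) \frac{1}{f}}{5} = 3 - \frac{18}{f}$)
$- 484 \left(4 x{\left(-3 \right)} + 401\right) = - 484 \left(4 \left(3 - \frac{18}{-3}\right) + 401\right) = - 484 \left(4 \left(3 - -6\right) + 401\right) = - 484 \left(4 \left(3 + 6\right) + 401\right) = - 484 \left(4 \cdot 9 + 401\right) = - 484 \left(36 + 401\right) = \left(-484\right) 437 = -211508$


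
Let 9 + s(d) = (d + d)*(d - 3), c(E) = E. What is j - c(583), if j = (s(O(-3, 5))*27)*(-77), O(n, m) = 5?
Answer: -23452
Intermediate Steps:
s(d) = -9 + 2*d*(-3 + d) (s(d) = -9 + (d + d)*(d - 3) = -9 + (2*d)*(-3 + d) = -9 + 2*d*(-3 + d))
j = -22869 (j = ((-9 - 6*5 + 2*5**2)*27)*(-77) = ((-9 - 30 + 2*25)*27)*(-77) = ((-9 - 30 + 50)*27)*(-77) = (11*27)*(-77) = 297*(-77) = -22869)
j - c(583) = -22869 - 1*583 = -22869 - 583 = -23452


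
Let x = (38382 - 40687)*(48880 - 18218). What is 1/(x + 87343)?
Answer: -1/70588567 ≈ -1.4167e-8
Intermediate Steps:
x = -70675910 (x = -2305*30662 = -70675910)
1/(x + 87343) = 1/(-70675910 + 87343) = 1/(-70588567) = -1/70588567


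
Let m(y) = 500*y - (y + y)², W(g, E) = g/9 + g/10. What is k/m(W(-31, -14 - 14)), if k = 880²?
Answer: -1568160000/6973171 ≈ -224.88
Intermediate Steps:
W(g, E) = 19*g/90 (W(g, E) = g*(⅑) + g*(⅒) = g/9 + g/10 = 19*g/90)
k = 774400
m(y) = -4*y² + 500*y (m(y) = 500*y - (2*y)² = 500*y - 4*y² = -4*y² + 500*y)
k/m(W(-31, -14 - 14)) = 774400/((4*((19/90)*(-31))*(125 - 19*(-31)/90))) = 774400/((4*(-589/90)*(125 - 1*(-589/90)))) = 774400/((4*(-589/90)*(125 + 589/90))) = 774400/((4*(-589/90)*(11839/90))) = 774400/(-6973171/2025) = 774400*(-2025/6973171) = -1568160000/6973171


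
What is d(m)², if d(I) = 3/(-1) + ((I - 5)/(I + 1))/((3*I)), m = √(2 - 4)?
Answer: (41*I + 208*√2)/(18*(I + 2*√2)) ≈ 5.3889 - 1.0999*I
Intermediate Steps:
m = I*√2 (m = √(-2) = I*√2 ≈ 1.4142*I)
d(I) = -3 + (-5 + I)/(3*I*(1 + I)) (d(I) = 3*(-1) + ((-5 + I)/(1 + I))*(1/(3*I)) = -3 + ((-5 + I)/(1 + I))*(1/(3*I)) = -3 + (-5 + I)/(3*I*(1 + I)))
d(m)² = ((-5 - 9*(I*√2)² - 8*I*√2)/(3*((I*√2))*(1 + I*√2)))² = ((-I*√2/2)*(-5 - 9*(-2) - 8*I*√2)/(3*(1 + I*√2)))² = ((-I*√2/2)*(-5 + 18 - 8*I*√2)/(3*(1 + I*√2)))² = ((-I*√2/2)*(13 - 8*I*√2)/(3*(1 + I*√2)))² = (-I*√2*(13 - 8*I*√2)/(6*(1 + I*√2)))² = -(13 - 8*I*√2)²/(18*(1 + I*√2)²)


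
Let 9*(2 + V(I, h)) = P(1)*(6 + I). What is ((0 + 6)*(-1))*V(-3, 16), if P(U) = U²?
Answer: 10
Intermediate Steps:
V(I, h) = -4/3 + I/9 (V(I, h) = -2 + (1²*(6 + I))/9 = -2 + (1*(6 + I))/9 = -2 + (6 + I)/9 = -2 + (⅔ + I/9) = -4/3 + I/9)
((0 + 6)*(-1))*V(-3, 16) = ((0 + 6)*(-1))*(-4/3 + (⅑)*(-3)) = (6*(-1))*(-4/3 - ⅓) = -6*(-5/3) = 10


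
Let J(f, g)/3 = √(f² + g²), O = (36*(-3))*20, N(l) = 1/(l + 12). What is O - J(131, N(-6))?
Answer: -2160 - √617797/2 ≈ -2553.0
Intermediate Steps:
N(l) = 1/(12 + l)
O = -2160 (O = -108*20 = -2160)
J(f, g) = 3*√(f² + g²)
O - J(131, N(-6)) = -2160 - 3*√(131² + (1/(12 - 6))²) = -2160 - 3*√(17161 + (1/6)²) = -2160 - 3*√(17161 + (⅙)²) = -2160 - 3*√(17161 + 1/36) = -2160 - 3*√(617797/36) = -2160 - 3*√617797/6 = -2160 - √617797/2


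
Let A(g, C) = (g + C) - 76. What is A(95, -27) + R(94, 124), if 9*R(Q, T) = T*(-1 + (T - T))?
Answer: -196/9 ≈ -21.778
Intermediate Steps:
A(g, C) = -76 + C + g (A(g, C) = (C + g) - 76 = -76 + C + g)
R(Q, T) = -T/9 (R(Q, T) = (T*(-1 + (T - T)))/9 = (T*(-1 + 0))/9 = (T*(-1))/9 = (-T)/9 = -T/9)
A(95, -27) + R(94, 124) = (-76 - 27 + 95) - ⅑*124 = -8 - 124/9 = -196/9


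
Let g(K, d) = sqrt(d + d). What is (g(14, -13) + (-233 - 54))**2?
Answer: (287 - I*sqrt(26))**2 ≈ 82343.0 - 2926.8*I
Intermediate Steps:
g(K, d) = sqrt(2)*sqrt(d) (g(K, d) = sqrt(2*d) = sqrt(2)*sqrt(d))
(g(14, -13) + (-233 - 54))**2 = (sqrt(2)*sqrt(-13) + (-233 - 54))**2 = (sqrt(2)*(I*sqrt(13)) - 287)**2 = (I*sqrt(26) - 287)**2 = (-287 + I*sqrt(26))**2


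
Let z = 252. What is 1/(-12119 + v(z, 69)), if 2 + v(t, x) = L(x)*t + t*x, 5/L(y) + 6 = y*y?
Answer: 317/1669723 ≈ 0.00018985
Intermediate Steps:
L(y) = 5/(-6 + y**2) (L(y) = 5/(-6 + y*y) = 5/(-6 + y**2))
v(t, x) = -2 + t*x + 5*t/(-6 + x**2) (v(t, x) = -2 + ((5/(-6 + x**2))*t + t*x) = -2 + (5*t/(-6 + x**2) + t*x) = -2 + (t*x + 5*t/(-6 + x**2)) = -2 + t*x + 5*t/(-6 + x**2))
1/(-12119 + v(z, 69)) = 1/(-12119 + (5*252 + (-6 + 69**2)*(-2 + 252*69))/(-6 + 69**2)) = 1/(-12119 + (1260 + (-6 + 4761)*(-2 + 17388))/(-6 + 4761)) = 1/(-12119 + (1260 + 4755*17386)/4755) = 1/(-12119 + (1260 + 82670430)/4755) = 1/(-12119 + (1/4755)*82671690) = 1/(-12119 + 5511446/317) = 1/(1669723/317) = 317/1669723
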